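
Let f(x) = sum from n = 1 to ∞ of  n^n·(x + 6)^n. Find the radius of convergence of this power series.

Root test: |a_n|^(1/n) = n → ∞.
Since the n-th root of |a_n| is unbounded, the series converges only at x = -6; R = 0.

R = 0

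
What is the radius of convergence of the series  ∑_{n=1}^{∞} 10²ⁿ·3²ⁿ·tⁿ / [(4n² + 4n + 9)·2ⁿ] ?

By the ratio test, |a_{n+1}/a_n| = [(4n² + 4n + 9)/(4(n+1)² + 4(n+1) + 9)] · 100·9/2 → 450.
Thus R = 1/(450) = 1/450.

R = 1/450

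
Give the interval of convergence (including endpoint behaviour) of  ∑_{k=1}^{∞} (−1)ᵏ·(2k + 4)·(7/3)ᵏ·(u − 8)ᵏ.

(53/7, 59/7)

The ratio of consecutive coefficients is [(2(k+1) + 4)/(2k + 4)] · 7/3 → 7/3.
Thus R = 1/(7/3) = 3/7.
Check u = 59/7: the k-th term does not approach 0; divergence by the term test.
When u = 53/7, the terms have absolute value of order k, which does not tend to 0, so the series diverges by the divergence test.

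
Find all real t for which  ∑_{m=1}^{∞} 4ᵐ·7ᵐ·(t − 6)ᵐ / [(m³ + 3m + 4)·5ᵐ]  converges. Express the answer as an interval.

[163/28, 173/28]

Apply the ratio test: |a_{m+1}| / |a_m| = [(m³ + 3m + 4)/((m+1)³ + 3(m+1) + 4)] · 4·7/5, which tends to 28/5 as m → ∞.
Thus R = 1/(28/5) = 5/28.
When t = 173/28, absolute convergence follows by limit comparison with Σ 1/m³.
At t = 163/28: absolute convergence follows by limit comparison with Σ 1/m³.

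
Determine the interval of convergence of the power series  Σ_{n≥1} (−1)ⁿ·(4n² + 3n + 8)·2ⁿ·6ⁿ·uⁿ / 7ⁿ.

(-7/12, 7/12)

The ratio of consecutive coefficients is [(4(n+1)² + 3(n+1) + 8)/(4n² + 3n + 8)] · 2·6/7 → 12/7.
Hence the series converges for |u| < 1/(12/7) = 7/12, so the radius of convergence is 7/12.
Check u = 7/12: the terms do not tend to 0, so the series diverges.
At u = -7/12: the terms do not tend to 0, so the series diverges.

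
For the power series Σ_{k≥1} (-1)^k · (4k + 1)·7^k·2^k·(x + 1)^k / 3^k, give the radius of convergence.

The ratio of consecutive coefficients is [(4(k+1) + 1)/(4k + 1)] · 7·2/3 → 14/3.
The series converges when 14/3 · |x + 1| < 1, giving R = 3/14.

R = 3/14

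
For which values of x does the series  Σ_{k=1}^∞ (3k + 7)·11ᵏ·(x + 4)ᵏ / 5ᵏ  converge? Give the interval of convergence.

Ratio test: |a_{k+1}/a_k| = [(3(k+1) + 7)/(3k + 7)] · 11/5 → 11/5 as k → ∞.
Convergence for |x + 4| · 11/5 < 1, i.e. |x + 4| < 5/11. So R = 5/11.
Check x = -39/11: the terms do not tend to 0, so the series diverges.
When x = -49/11, the terms do not tend to 0, so the series diverges.

(-49/11, -39/11)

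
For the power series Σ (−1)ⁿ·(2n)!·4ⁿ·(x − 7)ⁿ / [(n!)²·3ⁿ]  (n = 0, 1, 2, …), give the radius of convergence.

R = 3/16

Ratio test: |a_{n+1}/a_n| = (2n+1)·(2n+2)/(n+1)² · 4/3 → 16/3 as n → ∞.
Hence the series converges for |x − 7| < 1/(16/3) = 3/16, so the radius of convergence is 3/16.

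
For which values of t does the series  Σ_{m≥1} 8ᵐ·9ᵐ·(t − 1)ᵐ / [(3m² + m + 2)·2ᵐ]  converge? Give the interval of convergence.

[35/36, 37/36]

The ratio of consecutive coefficients is [(3m² + m + 2)/(3(m+1)² + (m+1) + 2)] · 8·9/2 → 36.
Thus R = 1/(36) = 1/36.
Endpoint t = 37/36: absolute convergence follows by limit comparison with Σ 1/m².
Endpoint t = 35/36: the terms are on the order of 1/m², so the series converges absolutely by comparison with the p-series (p = 2 > 1).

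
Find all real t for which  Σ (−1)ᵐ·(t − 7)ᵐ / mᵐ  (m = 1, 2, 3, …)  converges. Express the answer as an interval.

By the Cauchy root test, |a_m|^(1/m) = 1/m → 0.
Since the m-th root of |a_m| tends to 0, the series converges for all real t; R = ∞.

(−∞, ∞)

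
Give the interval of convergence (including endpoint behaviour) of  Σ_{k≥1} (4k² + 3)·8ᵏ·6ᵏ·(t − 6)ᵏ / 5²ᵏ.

Apply the ratio test: |a_{k+1}| / |a_k| = [(4(k+1)² + 3)/(4k² + 3)] · 8·6/25, which tends to 48/25 as k → ∞.
Convergence for |t − 6| · 48/25 < 1, i.e. |t − 6| < 25/48. So R = 25/48.
Endpoint t = 313/48: the terms do not tend to 0, so the series diverges.
Endpoint t = 263/48: the terms have absolute value of order k², which does not tend to 0, so the series diverges by the divergence test.

(263/48, 313/48)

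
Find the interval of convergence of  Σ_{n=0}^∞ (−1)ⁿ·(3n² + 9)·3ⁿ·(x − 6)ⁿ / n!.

(−∞, ∞)

By the ratio test, |a_{n+1}/a_n| = (3(n+1)² + 9)/(3n² + 9) · 3 · 1/(n+1) → 0.
The ratio tends to 0 regardless of x, hence R = ∞.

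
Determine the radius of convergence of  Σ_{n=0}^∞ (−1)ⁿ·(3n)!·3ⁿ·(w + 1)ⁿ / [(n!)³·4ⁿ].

By the ratio test, |a_{n+1}/a_n| = (3n+1)·(3n+2)·(3n+3)/(n+1)³ · 3/4 → 81/4.
The series converges when 81/4 · |w + 1| < 1, giving R = 4/81.

R = 4/81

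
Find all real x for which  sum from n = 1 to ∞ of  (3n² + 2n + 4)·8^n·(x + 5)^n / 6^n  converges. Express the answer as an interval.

The ratio of consecutive coefficients is [(3(n+1)² + 2(n+1) + 4)/(3n² + 2n + 4)] · 8/6 → 4/3.
The series converges when 4/3 · |x + 5| < 1, giving R = 3/4.
Endpoint x = -17/4: the n-th term does not approach 0; divergence by the term test.
Check x = -23/4: the terms have absolute value of order n², which does not tend to 0, so the series diverges by the divergence test.

(-23/4, -17/4)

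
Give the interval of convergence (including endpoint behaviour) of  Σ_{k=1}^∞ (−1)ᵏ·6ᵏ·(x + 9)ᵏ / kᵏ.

(−∞, ∞)

By the Cauchy root test, |a_k|^(1/k) = 6/k → 0.
Since the k-th root of |a_k| tends to 0, the series converges for all real x; R = ∞.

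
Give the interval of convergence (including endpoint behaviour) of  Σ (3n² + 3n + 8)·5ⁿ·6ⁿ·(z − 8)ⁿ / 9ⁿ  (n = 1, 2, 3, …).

(77/10, 83/10)

The ratio of consecutive coefficients is [(3(n+1)² + 3(n+1) + 8)/(3n² + 3n + 8)] · 5·6/9 → 10/3.
The series converges when 10/3 · |z − 8| < 1, giving R = 3/10.
When z = 83/10, the n-th term does not approach 0; divergence by the term test.
When z = 77/10, the terms do not tend to 0, so the series diverges.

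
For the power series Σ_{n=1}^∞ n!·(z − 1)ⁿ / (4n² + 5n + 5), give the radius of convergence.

By the ratio test, |a_{n+1}/a_n| = (n+1) · (4n² + 5n + 5)/(4(n+1)² + 5(n+1) + 5) → ∞.
The ratio grows without bound, so the series diverges whenever (z − 1) ≠ 0; it converges only at z = 1. R = 0.

R = 0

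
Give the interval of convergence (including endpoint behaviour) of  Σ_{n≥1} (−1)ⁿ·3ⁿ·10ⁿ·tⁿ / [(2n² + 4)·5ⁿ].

[-1/6, 1/6]

Ratio test: |a_{n+1}/a_n| = [(2n² + 4)/(2(n+1)² + 4)] · 3·10/5 → 6 as n → ∞.
Convergence for |t| · 6 < 1, i.e. |t| < 1/6. So R = 1/6.
When t = 1/6, the terms are on the order of 1/n², so the series converges absolutely by comparison with the p-series (p = 2 > 1).
Endpoint t = -1/6: absolute convergence follows by limit comparison with Σ 1/n².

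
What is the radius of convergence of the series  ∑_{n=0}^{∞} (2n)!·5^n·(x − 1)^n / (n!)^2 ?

R = 1/20

By the ratio test, |a_{n+1}/a_n| = (2n+1)·(2n+2)/(n+1)² · 5 → 20.
The series converges when 20 · |x − 1| < 1, giving R = 1/20.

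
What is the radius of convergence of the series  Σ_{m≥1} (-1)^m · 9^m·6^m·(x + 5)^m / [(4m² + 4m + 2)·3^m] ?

By the ratio test, |a_{m+1}/a_m| = [(4m² + 4m + 2)/(4(m+1)² + 4(m+1) + 2)] · 9·6/3 → 18.
Convergence for |x + 5| · 18 < 1, i.e. |x + 5| < 1/18. So R = 1/18.

R = 1/18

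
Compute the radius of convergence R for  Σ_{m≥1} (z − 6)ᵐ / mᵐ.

Root test: |a_m|^(1/m) = 1/m → 0.
The limit is 0 for every z, so R = ∞.

R = ∞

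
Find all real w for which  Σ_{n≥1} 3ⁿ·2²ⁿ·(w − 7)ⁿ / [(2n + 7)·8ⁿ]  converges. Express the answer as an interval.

The ratio of consecutive coefficients is [(2n + 7)/(2(n+1) + 7)] · 3·4/8 → 3/2.
Thus R = 1/(3/2) = 2/3.
Check w = 23/3: the terms are asymptotic to a nonzero constant times 1/n, so the series diverges by limit comparison with Σ 1/n.
At w = 19/3: convergence follows from the alternating series test (terms decrease monotonically to 0).

[19/3, 23/3)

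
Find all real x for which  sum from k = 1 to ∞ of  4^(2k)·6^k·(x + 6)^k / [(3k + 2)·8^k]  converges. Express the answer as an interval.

Ratio test: |a_{k+1}/a_k| = [(3k + 2)/(3(k+1) + 2)] · 16·6/8 → 12 as k → ∞.
Convergence for |x + 6| · 12 < 1, i.e. |x + 6| < 1/12. So R = 1/12.
Check x = -71/12: comparison with the harmonic series Σ 1/k shows the series diverges.
Check x = -73/12: convergence follows from the alternating series test (terms decrease monotonically to 0).

[-73/12, -71/12)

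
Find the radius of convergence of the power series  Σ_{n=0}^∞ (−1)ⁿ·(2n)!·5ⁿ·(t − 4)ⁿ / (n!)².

R = 1/20

Ratio test: |a_{n+1}/a_n| = (2n+1)·(2n+2)/(n+1)² · 5 → 20 as n → ∞.
The series converges when 20 · |t − 4| < 1, giving R = 1/20.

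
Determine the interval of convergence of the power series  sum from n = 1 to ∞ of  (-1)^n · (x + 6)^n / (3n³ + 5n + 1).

Apply the ratio test: |a_{n+1}| / |a_n| = (3n³ + 5n + 1)/(3(n+1)³ + 5(n+1) + 1), which tends to 1 as n → ∞.
Convergence for |x + 6| < 1, so R = 1.
When x = -5, the series is dominated by a constant times Σ 1/n³, which converges (p = 3 > 1).
Check x = -7: the terms are on the order of 1/n³, so the series converges absolutely by comparison with the p-series (p = 3 > 1).

[-7, -5]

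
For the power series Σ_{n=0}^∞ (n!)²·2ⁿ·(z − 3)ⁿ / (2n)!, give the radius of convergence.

R = 2

The ratio of consecutive coefficients is (n+1)²/[(2n+1)·(2n+2)] · 2 → 1/2.
The series converges when 1/2 · |z − 3| < 1, giving R = 2.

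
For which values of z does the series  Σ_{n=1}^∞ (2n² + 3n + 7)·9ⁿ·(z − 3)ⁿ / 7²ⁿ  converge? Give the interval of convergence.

(-22/9, 76/9)

By the ratio test, |a_{n+1}/a_n| = [(2(n+1)² + 3(n+1) + 7)/(2n² + 3n + 7)] · 9/49 → 9/49.
Thus R = 1/(9/49) = 49/9.
When z = 76/9, the n-th term does not approach 0; divergence by the term test.
Endpoint z = -22/9: the terms do not tend to 0, so the series diverges.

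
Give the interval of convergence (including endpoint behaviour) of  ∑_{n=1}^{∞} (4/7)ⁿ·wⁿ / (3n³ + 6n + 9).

Apply the ratio test: |a_{n+1}| / |a_n| = [(3n³ + 6n + 9)/(3(n+1)³ + 6(n+1) + 9)] · 4/7, which tends to 4/7 as n → ∞.
Hence the series converges for |w| < 1/(4/7) = 7/4, so the radius of convergence is 7/4.
Endpoint w = 7/4: absolute convergence follows by limit comparison with Σ 1/n³.
When w = -7/4, absolute convergence follows by limit comparison with Σ 1/n³.

[-7/4, 7/4]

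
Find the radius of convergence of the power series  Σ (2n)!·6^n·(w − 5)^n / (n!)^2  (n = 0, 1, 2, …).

R = 1/24

By the ratio test, |a_{n+1}/a_n| = (2n+1)·(2n+2)/(n+1)² · 6 → 24.
Thus R = 1/(24) = 1/24.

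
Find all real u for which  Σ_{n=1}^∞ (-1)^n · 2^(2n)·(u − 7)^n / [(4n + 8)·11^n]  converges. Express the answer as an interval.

(17/4, 39/4]

By the ratio test, |a_{n+1}/a_n| = [(4n + 8)/(4(n+1) + 8)] · 4/11 → 4/11.
Hence the series converges for |u − 7| < 1/(4/11) = 11/4, so the radius of convergence is 11/4.
At u = 39/4: the terms alternate in sign and decrease monotonically to 0 in absolute value (size ~ c/n), so the alternating series test gives convergence.
Endpoint u = 17/4: comparison with the harmonic series Σ 1/n shows the series diverges.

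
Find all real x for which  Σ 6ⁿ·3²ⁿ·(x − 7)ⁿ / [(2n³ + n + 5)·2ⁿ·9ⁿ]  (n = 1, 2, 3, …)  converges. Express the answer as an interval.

[20/3, 22/3]

The ratio of consecutive coefficients is [(2n³ + n + 5)/(2(n+1)³ + (n+1) + 5)] · 6·9/(2·9) → 3.
The series converges when 3 · |x − 7| < 1, giving R = 1/3.
When x = 22/3, absolute convergence follows by limit comparison with Σ 1/n³.
At x = 20/3: the series is dominated by a constant times Σ 1/n³, which converges (p = 3 > 1).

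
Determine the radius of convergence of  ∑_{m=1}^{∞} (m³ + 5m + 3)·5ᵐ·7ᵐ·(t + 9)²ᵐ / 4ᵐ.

R = 2√35/35

By the ratio test, |a_{m+1}/a_m| = [((m+1)³ + 5(m+1) + 3)/(m³ + 5m + 3)] · 5·7/4 → 35/4.
Writing y = (t + 9)², the series in y has radius 4/35, so |t + 9| < √(4/35) and R = 2√35/35.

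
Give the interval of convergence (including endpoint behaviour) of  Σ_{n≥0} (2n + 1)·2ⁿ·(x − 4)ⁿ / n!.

(−∞, ∞)

Apply the ratio test: |a_{n+1}| / |a_n| = (2(n+1) + 1)/(2n + 1) · 2 · 1/(n+1), which tends to 0 as n → ∞.
Since the limit is 0 < 1 for every x, the series converges on all of ℝ and R = ∞.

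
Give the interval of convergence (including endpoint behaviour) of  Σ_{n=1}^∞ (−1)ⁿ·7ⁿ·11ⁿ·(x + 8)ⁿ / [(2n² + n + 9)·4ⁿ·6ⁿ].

[-640/77, -592/77]

Ratio test: |a_{n+1}/a_n| = [(2n² + n + 9)/(2(n+1)² + (n+1) + 9)] · 7·11/(4·6) → 77/24 as n → ∞.
Thus R = 1/(77/24) = 24/77.
Endpoint x = -592/77: the terms are on the order of 1/n², so the series converges absolutely by comparison with the p-series (p = 2 > 1).
Endpoint x = -640/77: absolute convergence follows by limit comparison with Σ 1/n².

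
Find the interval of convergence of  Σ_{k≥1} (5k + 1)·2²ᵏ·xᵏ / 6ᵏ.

The ratio of consecutive coefficients is [(5(k+1) + 1)/(5k + 1)] · 4/6 → 2/3.
Convergence for |x| · 2/3 < 1, i.e. |x| < 3/2. So R = 3/2.
At x = 3/2: the k-th term does not approach 0; divergence by the term test.
At x = -3/2: the k-th term does not approach 0; divergence by the term test.

(-3/2, 3/2)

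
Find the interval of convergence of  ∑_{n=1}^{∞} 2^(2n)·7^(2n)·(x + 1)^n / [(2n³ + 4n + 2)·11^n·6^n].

By the ratio test, |a_{n+1}/a_n| = [(2n³ + 4n + 2)/(2(n+1)³ + 4(n+1) + 2)] · 4·49/(11·6) → 98/33.
Convergence for |x + 1| · 98/33 < 1, i.e. |x + 1| < 33/98. So R = 33/98.
Endpoint x = -65/98: absolute convergence follows by limit comparison with Σ 1/n³.
Endpoint x = -131/98: the terms are on the order of 1/n³, so the series converges absolutely by comparison with the p-series (p = 3 > 1).

[-131/98, -65/98]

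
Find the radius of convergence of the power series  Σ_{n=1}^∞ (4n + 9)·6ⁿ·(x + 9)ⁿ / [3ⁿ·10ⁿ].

The ratio of consecutive coefficients is [(4(n+1) + 9)/(4n + 9)] · 6/(3·10) → 1/5.
Convergence for |x + 9| · 1/5 < 1, i.e. |x + 9| < 5. So R = 5.

R = 5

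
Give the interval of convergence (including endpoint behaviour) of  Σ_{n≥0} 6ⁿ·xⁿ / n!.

Apply the ratio test: |a_{n+1}| / |a_n| = 6 · 1/(n+1), which tends to 0 as n → ∞.
The limit is 0, so the series converges for all x; R = ∞.

(−∞, ∞)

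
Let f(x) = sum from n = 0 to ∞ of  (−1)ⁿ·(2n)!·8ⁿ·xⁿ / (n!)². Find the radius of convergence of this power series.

R = 1/32

Apply the ratio test: |a_{n+1}| / |a_n| = (2n+1)·(2n+2)/(n+1)² · 8, which tends to 32 as n → ∞.
Hence the series converges for |x| < 1/(32) = 1/32, so the radius of convergence is 1/32.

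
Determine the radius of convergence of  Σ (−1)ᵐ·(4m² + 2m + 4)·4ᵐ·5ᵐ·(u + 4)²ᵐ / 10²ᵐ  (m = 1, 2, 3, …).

By the ratio test, |a_{m+1}/a_m| = [(4(m+1)² + 2(m+1) + 4)/(4m² + 2m + 4)] · 4·5/100 → 1/5.
Since the exponent of (u + 4) increases by 2 each term, convergence requires |u + 4|² < 5, hence R = √5.

R = √5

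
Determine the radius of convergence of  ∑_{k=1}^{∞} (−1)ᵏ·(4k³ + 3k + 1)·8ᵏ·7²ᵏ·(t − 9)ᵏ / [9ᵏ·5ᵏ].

Ratio test: |a_{k+1}/a_k| = [(4(k+1)³ + 3(k+1) + 1)/(4k³ + 3k + 1)] · 8·49/(9·5) → 392/45 as k → ∞.
Hence the series converges for |t − 9| < 1/(392/45) = 45/392, so the radius of convergence is 45/392.

R = 45/392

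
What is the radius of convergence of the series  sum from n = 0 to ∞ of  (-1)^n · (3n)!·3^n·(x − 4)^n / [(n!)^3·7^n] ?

Apply the ratio test: |a_{n+1}| / |a_n| = (3n+1)·(3n+2)·(3n+3)/(n+1)³ · 3/7, which tends to 81/7 as n → ∞.
Thus R = 1/(81/7) = 7/81.

R = 7/81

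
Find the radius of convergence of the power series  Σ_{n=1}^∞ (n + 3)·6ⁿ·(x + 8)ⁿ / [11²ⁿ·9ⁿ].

R = 363/2

By the ratio test, |a_{n+1}/a_n| = [((n+1) + 3)/(n + 3)] · 6/(121·9) → 2/363.
Hence the series converges for |x + 8| < 1/(2/363) = 363/2, so the radius of convergence is 363/2.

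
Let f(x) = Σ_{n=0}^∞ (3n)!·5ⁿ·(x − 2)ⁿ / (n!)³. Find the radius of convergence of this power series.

R = 1/135

By the ratio test, |a_{n+1}/a_n| = (3n+1)·(3n+2)·(3n+3)/(n+1)³ · 5 → 135.
The series converges when 135 · |x − 2| < 1, giving R = 1/135.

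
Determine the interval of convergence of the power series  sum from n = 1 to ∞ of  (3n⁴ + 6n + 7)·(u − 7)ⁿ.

(6, 8)

By the ratio test, |a_{n+1}/a_n| = (3(n+1)⁴ + 6(n+1) + 7)/(3n⁴ + 6n + 7) → 1.
Convergence for |u − 7| < 1, so R = 1.
Endpoint u = 8: the terms do not tend to 0, so the series diverges.
When u = 6, the terms do not tend to 0, so the series diverges.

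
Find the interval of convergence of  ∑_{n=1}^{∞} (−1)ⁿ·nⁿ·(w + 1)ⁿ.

{-1}

Root test: |a_n|^(1/n) = n → ∞.
The root grows without bound, so R = 0 (convergence only at w = -1).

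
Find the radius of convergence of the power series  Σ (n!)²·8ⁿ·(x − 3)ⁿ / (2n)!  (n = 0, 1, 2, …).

R = 1/2

The ratio of consecutive coefficients is (n+1)²/[(2n+1)·(2n+2)] · 8 → 2.
Thus R = 1/(2) = 1/2.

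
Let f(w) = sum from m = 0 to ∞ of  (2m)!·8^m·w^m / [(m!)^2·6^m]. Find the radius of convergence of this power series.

Ratio test: |a_{m+1}/a_m| = (2m+1)·(2m+2)/(m+1)² · 8/6 → 16/3 as m → ∞.
Thus R = 1/(16/3) = 3/16.

R = 3/16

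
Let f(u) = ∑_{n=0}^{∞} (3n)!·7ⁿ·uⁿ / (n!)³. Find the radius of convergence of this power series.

Apply the ratio test: |a_{n+1}| / |a_n| = (3n+1)·(3n+2)·(3n+3)/(n+1)³ · 7, which tends to 189 as n → ∞.
Convergence for |u| · 189 < 1, i.e. |u| < 1/189. So R = 1/189.

R = 1/189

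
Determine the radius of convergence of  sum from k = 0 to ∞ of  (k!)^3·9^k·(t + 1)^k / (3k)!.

R = 3

The ratio of consecutive coefficients is (k+1)³/[(3k+1)·(3k+2)·(3k+3)] · 9 → 1/3.
The series converges when 1/3 · |t + 1| < 1, giving R = 3.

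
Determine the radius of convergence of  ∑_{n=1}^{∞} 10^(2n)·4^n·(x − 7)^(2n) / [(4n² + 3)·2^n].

R = √2/20

By the ratio test, |a_{n+1}/a_n| = [(4n² + 3)/(4(n+1)² + 3)] · 100·4/2 → 200.
Since the exponent of (x − 7) increases by 2 each term, convergence requires |x − 7|² < 1/200, hence R = √2/20.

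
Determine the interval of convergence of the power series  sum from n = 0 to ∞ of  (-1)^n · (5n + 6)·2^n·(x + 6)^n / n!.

(−∞, ∞)

Apply the ratio test: |a_{n+1}| / |a_n| = (5(n+1) + 6)/(5n + 6) · 2 · 1/(n+1), which tends to 0 as n → ∞.
The ratio tends to 0 regardless of x, hence R = ∞.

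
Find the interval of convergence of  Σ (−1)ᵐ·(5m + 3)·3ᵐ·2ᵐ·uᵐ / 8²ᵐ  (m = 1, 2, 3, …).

(-32/3, 32/3)

The ratio of consecutive coefficients is [(5(m+1) + 3)/(5m + 3)] · 3·2/64 → 3/32.
Convergence for |u| · 3/32 < 1, i.e. |u| < 32/3. So R = 32/3.
Check u = 32/3: the terms do not tend to 0, so the series diverges.
Check u = -32/3: the terms do not tend to 0, so the series diverges.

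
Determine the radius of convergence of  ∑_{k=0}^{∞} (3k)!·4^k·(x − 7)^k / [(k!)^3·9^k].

By the ratio test, |a_{k+1}/a_k| = (3k+1)·(3k+2)·(3k+3)/(k+1)³ · 4/9 → 12.
Hence the series converges for |x − 7| < 1/(12) = 1/12, so the radius of convergence is 1/12.

R = 1/12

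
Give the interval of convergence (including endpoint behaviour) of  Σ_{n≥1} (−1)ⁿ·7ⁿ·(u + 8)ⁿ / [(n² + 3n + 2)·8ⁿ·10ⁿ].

[-136/7, 24/7]

Ratio test: |a_{n+1}/a_n| = [(n² + 3n + 2)/((n+1)² + 3(n+1) + 2)] · 7/(8·10) → 7/80 as n → ∞.
Thus R = 1/(7/80) = 80/7.
Check u = 24/7: the series is dominated by a constant times Σ 1/n², which converges (p = 2 > 1).
When u = -136/7, absolute convergence follows by limit comparison with Σ 1/n².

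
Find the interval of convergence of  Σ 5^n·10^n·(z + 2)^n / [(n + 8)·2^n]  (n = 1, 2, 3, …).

[-51/25, -49/25)

Apply the ratio test: |a_{n+1}| / |a_n| = [(n + 8)/((n+1) + 8)] · 5·10/2, which tends to 25 as n → ∞.
Convergence for |z + 2| · 25 < 1, i.e. |z + 2| < 1/25. So R = 1/25.
Check z = -49/25: comparison with the harmonic series Σ 1/n shows the series diverges.
When z = -51/25, convergence follows from the alternating series test (terms decrease monotonically to 0).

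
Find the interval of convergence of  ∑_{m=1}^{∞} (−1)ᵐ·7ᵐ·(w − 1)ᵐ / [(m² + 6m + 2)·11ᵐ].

[-4/7, 18/7]

By the ratio test, |a_{m+1}/a_m| = [(m² + 6m + 2)/((m+1)² + 6(m+1) + 2)] · 7/11 → 7/11.
Convergence for |w − 1| · 7/11 < 1, i.e. |w − 1| < 11/7. So R = 11/7.
At w = 18/7: the series is dominated by a constant times Σ 1/m², which converges (p = 2 > 1).
When w = -4/7, the series is dominated by a constant times Σ 1/m², which converges (p = 2 > 1).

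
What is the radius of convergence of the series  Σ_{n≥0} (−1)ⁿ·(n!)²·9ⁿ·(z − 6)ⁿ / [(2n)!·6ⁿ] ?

R = 8/3

By the ratio test, |a_{n+1}/a_n| = (n+1)²/[(2n+1)·(2n+2)] · 9/6 → 3/8.
Hence the series converges for |z − 6| < 1/(3/8) = 8/3, so the radius of convergence is 8/3.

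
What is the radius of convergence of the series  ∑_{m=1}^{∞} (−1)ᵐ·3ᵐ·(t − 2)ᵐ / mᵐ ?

Root test: |a_m|^(1/m) = 3/m → 0.
Since the m-th root of |a_m| tends to 0, the series converges for all real t; R = ∞.

R = ∞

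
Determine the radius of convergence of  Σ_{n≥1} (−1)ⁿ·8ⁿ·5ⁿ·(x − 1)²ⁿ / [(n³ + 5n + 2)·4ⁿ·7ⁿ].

R = √70/10

Apply the ratio test: |a_{n+1}| / |a_n| = [(n³ + 5n + 2)/((n+1)³ + 5(n+1) + 2)] · 8·5/(4·7), which tends to 10/7 as n → ∞.
Since the exponent of (x − 1) increases by 2 each term, convergence requires |x − 1|² < 7/10, hence R = √70/10.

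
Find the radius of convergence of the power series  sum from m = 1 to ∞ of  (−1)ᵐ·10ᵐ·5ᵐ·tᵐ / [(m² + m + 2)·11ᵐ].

R = 11/50

By the ratio test, |a_{m+1}/a_m| = [(m² + m + 2)/((m+1)² + (m+1) + 2)] · 10·5/11 → 50/11.
Thus R = 1/(50/11) = 11/50.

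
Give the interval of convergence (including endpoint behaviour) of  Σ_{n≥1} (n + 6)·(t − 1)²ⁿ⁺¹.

By the ratio test, |a_{n+1}/a_n| = ((n+1) + 6)/(n + 6) → 1.
Successive powers of (t − 1) differ by 2, so the series converges when |t − 1|² · 1 < 1, i.e. |t − 1| < √(1) = 1. So R = 1.
Endpoint t = 2: the terms have absolute value of order n, which does not tend to 0, so the series diverges by the divergence test.
When t = 0, the terms have absolute value of order n, which does not tend to 0, so the series diverges by the divergence test.

(0, 2)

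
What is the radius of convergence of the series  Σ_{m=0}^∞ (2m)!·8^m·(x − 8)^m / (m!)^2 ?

Apply the ratio test: |a_{m+1}| / |a_m| = (2m+1)·(2m+2)/(m+1)² · 8, which tends to 32 as m → ∞.
The series converges when 32 · |x − 8| < 1, giving R = 1/32.

R = 1/32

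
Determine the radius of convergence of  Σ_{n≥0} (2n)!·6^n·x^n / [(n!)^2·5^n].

Apply the ratio test: |a_{n+1}| / |a_n| = (2n+1)·(2n+2)/(n+1)² · 6/5, which tends to 24/5 as n → ∞.
Hence the series converges for |x| < 1/(24/5) = 5/24, so the radius of convergence is 5/24.

R = 5/24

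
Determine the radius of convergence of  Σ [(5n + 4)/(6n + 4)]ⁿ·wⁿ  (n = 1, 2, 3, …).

By the Cauchy root test, |a_n|^(1/n) = (5n + 4)/(6n + 4) → 5/6.
Convergence for |w| · 5/6 < 1, i.e. |w| < 6/5. So R = 6/5.

R = 6/5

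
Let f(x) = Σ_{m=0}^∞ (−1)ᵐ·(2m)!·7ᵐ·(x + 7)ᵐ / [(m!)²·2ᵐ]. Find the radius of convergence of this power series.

R = 1/14

The ratio of consecutive coefficients is (2m+1)·(2m+2)/(m+1)² · 7/2 → 14.
Hence the series converges for |x + 7| < 1/(14) = 1/14, so the radius of convergence is 1/14.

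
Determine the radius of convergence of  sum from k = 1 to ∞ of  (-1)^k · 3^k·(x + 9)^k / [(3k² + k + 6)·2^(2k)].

By the ratio test, |a_{k+1}/a_k| = [(3k² + k + 6)/(3(k+1)² + (k+1) + 6)] · 3/4 → 3/4.
Thus R = 1/(3/4) = 4/3.

R = 4/3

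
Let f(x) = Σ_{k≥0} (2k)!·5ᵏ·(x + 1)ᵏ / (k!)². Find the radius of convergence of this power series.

R = 1/20

The ratio of consecutive coefficients is (2k+1)·(2k+2)/(k+1)² · 5 → 20.
Thus R = 1/(20) = 1/20.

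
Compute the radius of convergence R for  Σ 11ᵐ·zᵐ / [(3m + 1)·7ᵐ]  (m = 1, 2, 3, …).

R = 7/11

By the ratio test, |a_{m+1}/a_m| = [(3m + 1)/(3(m+1) + 1)] · 11/7 → 11/7.
Hence the series converges for |z| < 1/(11/7) = 7/11, so the radius of convergence is 7/11.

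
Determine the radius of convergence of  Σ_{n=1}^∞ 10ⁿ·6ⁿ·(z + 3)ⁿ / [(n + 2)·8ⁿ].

Apply the ratio test: |a_{n+1}| / |a_n| = [(n + 2)/((n+1) + 2)] · 10·6/8, which tends to 15/2 as n → ∞.
The series converges when 15/2 · |z + 3| < 1, giving R = 2/15.

R = 2/15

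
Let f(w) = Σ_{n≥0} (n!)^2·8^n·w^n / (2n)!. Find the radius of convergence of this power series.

Apply the ratio test: |a_{n+1}| / |a_n| = (n+1)²/[(2n+1)·(2n+2)] · 8, which tends to 2 as n → ∞.
Thus R = 1/(2) = 1/2.

R = 1/2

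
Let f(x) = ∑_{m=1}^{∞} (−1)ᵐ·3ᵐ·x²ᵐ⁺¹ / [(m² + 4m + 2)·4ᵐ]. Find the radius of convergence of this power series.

By the ratio test, |a_{m+1}/a_m| = [(m² + 4m + 2)/((m+1)² + 4(m+1) + 2)] · 3/4 → 3/4.
Successive powers of x differ by 2, so the series converges when |x|² · 3/4 < 1, i.e. |x| < √(4/3). So R = 2√3/3.

R = 2√3/3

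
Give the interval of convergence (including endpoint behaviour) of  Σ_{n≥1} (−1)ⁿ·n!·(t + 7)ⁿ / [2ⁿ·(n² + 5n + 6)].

By the ratio test, |a_{n+1}/a_n| = (n+1) · 1/2 · (n² + 5n + 6)/((n+1)² + 5(n+1) + 6) → ∞.
Since the ratio → ∞, the series diverges for every t ≠ -7, and R = 0.

{-7}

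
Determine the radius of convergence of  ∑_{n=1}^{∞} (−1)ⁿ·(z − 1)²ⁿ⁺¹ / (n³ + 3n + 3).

The ratio of consecutive coefficients is (n³ + 3n + 3)/((n+1)³ + 3(n+1) + 3) → 1.
Successive powers of (z − 1) differ by 2, so the series converges when |z − 1|² · 1 < 1, i.e. |z − 1| < √(1) = 1. So R = 1.

R = 1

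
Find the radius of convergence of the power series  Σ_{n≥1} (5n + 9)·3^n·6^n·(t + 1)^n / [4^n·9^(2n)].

R = 18

Ratio test: |a_{n+1}/a_n| = [(5(n+1) + 9)/(5n + 9)] · 3·6/(4·81) → 1/18 as n → ∞.
Hence the series converges for |t + 1| < 1/(1/18) = 18, so the radius of convergence is 18.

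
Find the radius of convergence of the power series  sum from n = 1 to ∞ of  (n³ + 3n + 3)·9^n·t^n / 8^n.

Ratio test: |a_{n+1}/a_n| = [((n+1)³ + 3(n+1) + 3)/(n³ + 3n + 3)] · 9/8 → 9/8 as n → ∞.
Hence the series converges for |t| < 1/(9/8) = 8/9, so the radius of convergence is 8/9.

R = 8/9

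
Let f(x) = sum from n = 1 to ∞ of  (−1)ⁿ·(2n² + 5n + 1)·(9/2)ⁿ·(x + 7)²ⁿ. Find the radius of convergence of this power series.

Apply the ratio test: |a_{n+1}| / |a_n| = [(2(n+1)² + 5(n+1) + 1)/(2n² + 5n + 1)] · 9/2, which tends to 9/2 as n → ∞.
Writing y = (x + 7)², the series in y has radius 2/9, so |x + 7| < √(2/9) and R = √2/3.

R = √2/3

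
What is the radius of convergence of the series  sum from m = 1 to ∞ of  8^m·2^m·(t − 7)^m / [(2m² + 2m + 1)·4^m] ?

R = 1/4

The ratio of consecutive coefficients is [(2m² + 2m + 1)/(2(m+1)² + 2(m+1) + 1)] · 8·2/4 → 4.
Convergence for |t − 7| · 4 < 1, i.e. |t − 7| < 1/4. So R = 1/4.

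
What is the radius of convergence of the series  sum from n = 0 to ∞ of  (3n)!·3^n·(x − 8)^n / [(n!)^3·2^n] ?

R = 2/81

Ratio test: |a_{n+1}/a_n| = (3n+1)·(3n+2)·(3n+3)/(n+1)³ · 3/2 → 81/2 as n → ∞.
Hence the series converges for |x − 8| < 1/(81/2) = 2/81, so the radius of convergence is 2/81.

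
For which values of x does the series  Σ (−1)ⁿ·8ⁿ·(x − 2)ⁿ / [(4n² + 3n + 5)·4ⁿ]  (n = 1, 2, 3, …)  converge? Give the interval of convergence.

[3/2, 5/2]

The ratio of consecutive coefficients is [(4n² + 3n + 5)/(4(n+1)² + 3(n+1) + 5)] · 8/4 → 2.
Thus R = 1/(2) = 1/2.
At x = 5/2: absolute convergence follows by limit comparison with Σ 1/n².
Endpoint x = 3/2: the terms are on the order of 1/n², so the series converges absolutely by comparison with the p-series (p = 2 > 1).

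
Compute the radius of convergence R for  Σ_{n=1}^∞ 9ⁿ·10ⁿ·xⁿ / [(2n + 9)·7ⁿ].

Ratio test: |a_{n+1}/a_n| = [(2n + 9)/(2(n+1) + 9)] · 9·10/7 → 90/7 as n → ∞.
Convergence for |x| · 90/7 < 1, i.e. |x| < 7/90. So R = 7/90.

R = 7/90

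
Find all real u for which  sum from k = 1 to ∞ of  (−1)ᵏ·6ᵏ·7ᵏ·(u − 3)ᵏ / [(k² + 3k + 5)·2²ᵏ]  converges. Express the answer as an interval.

Ratio test: |a_{k+1}/a_k| = [(k² + 3k + 5)/((k+1)² + 3(k+1) + 5)] · 6·7/4 → 21/2 as k → ∞.
The series converges when 21/2 · |u − 3| < 1, giving R = 2/21.
When u = 65/21, the series is dominated by a constant times Σ 1/k², which converges (p = 2 > 1).
Endpoint u = 61/21: absolute convergence follows by limit comparison with Σ 1/k².

[61/21, 65/21]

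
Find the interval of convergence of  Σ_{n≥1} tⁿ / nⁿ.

By the Cauchy root test, |a_n|^(1/n) = 1/n → 0.
The limit is 0 for every t, so R = ∞.

(−∞, ∞)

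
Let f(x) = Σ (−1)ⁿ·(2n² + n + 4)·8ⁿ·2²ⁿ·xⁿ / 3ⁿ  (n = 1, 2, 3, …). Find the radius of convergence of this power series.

R = 3/32

The ratio of consecutive coefficients is [(2(n+1)² + (n+1) + 4)/(2n² + n + 4)] · 8·4/3 → 32/3.
Hence the series converges for |x| < 1/(32/3) = 3/32, so the radius of convergence is 3/32.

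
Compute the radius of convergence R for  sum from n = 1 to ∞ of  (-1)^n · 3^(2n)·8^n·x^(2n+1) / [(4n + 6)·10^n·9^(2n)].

The ratio of consecutive coefficients is [(4n + 6)/(4(n+1) + 6)] · 9·8/(10·81) → 4/45.
Writing y = x², the series in y has radius 45/4, so |x| < √(45/4) and R = 3√5/2.

R = 3√5/2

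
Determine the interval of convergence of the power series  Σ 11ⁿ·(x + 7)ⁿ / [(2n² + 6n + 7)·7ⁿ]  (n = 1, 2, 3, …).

[-84/11, -70/11]

Ratio test: |a_{n+1}/a_n| = [(2n² + 6n + 7)/(2(n+1)² + 6(n+1) + 7)] · 11/7 → 11/7 as n → ∞.
The series converges when 11/7 · |x + 7| < 1, giving R = 7/11.
At x = -70/11: absolute convergence follows by limit comparison with Σ 1/n².
When x = -84/11, the series is dominated by a constant times Σ 1/n², which converges (p = 2 > 1).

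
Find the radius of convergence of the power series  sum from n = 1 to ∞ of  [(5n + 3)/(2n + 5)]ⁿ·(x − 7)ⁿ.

R = 2/5

Applying the root test, |a_n|^(1/n) = (5n + 3)/(2n + 5) → 5/2.
Convergence for |x − 7| · 5/2 < 1, i.e. |x − 7| < 2/5. So R = 2/5.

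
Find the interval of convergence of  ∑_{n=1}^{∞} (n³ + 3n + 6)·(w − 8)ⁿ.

(7, 9)

By the ratio test, |a_{n+1}/a_n| = ((n+1)³ + 3(n+1) + 6)/(n³ + 3n + 6) → 1.
Hence R = 1.
Check w = 9: the terms have absolute value of order n³, which does not tend to 0, so the series diverges by the divergence test.
Check w = 7: the terms do not tend to 0, so the series diverges.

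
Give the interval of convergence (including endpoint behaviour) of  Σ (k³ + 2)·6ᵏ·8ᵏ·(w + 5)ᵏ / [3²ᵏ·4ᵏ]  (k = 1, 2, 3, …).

(-23/4, -17/4)

Ratio test: |a_{k+1}/a_k| = [((k+1)³ + 2)/(k³ + 2)] · 6·8/(9·4) → 4/3 as k → ∞.
Hence the series converges for |w + 5| < 1/(4/3) = 3/4, so the radius of convergence is 3/4.
Endpoint w = -17/4: the k-th term does not approach 0; divergence by the term test.
Check w = -23/4: the terms do not tend to 0, so the series diverges.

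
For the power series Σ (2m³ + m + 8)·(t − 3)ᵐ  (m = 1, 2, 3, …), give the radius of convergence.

Apply the ratio test: |a_{m+1}| / |a_m| = (2(m+1)³ + (m+1) + 8)/(2m³ + m + 8), which tends to 1 as m → ∞.
Hence R = 1.

R = 1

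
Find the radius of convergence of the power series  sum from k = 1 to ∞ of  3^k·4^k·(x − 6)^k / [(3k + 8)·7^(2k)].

R = 49/12

Ratio test: |a_{k+1}/a_k| = [(3k + 8)/(3(k+1) + 8)] · 3·4/49 → 12/49 as k → ∞.
Convergence for |x − 6| · 12/49 < 1, i.e. |x − 6| < 49/12. So R = 49/12.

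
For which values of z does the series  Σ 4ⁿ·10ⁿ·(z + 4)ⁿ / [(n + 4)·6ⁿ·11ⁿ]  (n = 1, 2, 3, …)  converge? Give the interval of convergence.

[-113/20, -47/20)

By the ratio test, |a_{n+1}/a_n| = [(n + 4)/((n+1) + 4)] · 4·10/(6·11) → 20/33.
Convergence for |z + 4| · 20/33 < 1, i.e. |z + 4| < 33/20. So R = 33/20.
When z = -47/20, the terms are asymptotic to a nonzero constant times 1/n, so the series diverges by limit comparison with Σ 1/n.
Endpoint z = -113/20: an alternating series whose terms decrease to 0 in absolute value, so it converges by the Leibniz criterion.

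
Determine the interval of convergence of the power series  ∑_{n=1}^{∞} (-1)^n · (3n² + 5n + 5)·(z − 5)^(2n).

Ratio test: |a_{n+1}/a_n| = (3(n+1)² + 5(n+1) + 5)/(3n² + 5n + 5) → 1 as n → ∞.
Since the exponent of (z − 5) increases by 2 each term, convergence requires |z − 5|² < 1, hence R = 1.
Endpoint z = 6: the terms have absolute value of order n², which does not tend to 0, so the series diverges by the divergence test.
At z = 4: the n-th term does not approach 0; divergence by the term test.

(4, 6)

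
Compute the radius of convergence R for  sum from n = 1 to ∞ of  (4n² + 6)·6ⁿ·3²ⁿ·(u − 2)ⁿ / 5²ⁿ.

R = 25/54

The ratio of consecutive coefficients is [(4(n+1)² + 6)/(4n² + 6)] · 6·9/25 → 54/25.
Convergence for |u − 2| · 54/25 < 1, i.e. |u − 2| < 25/54. So R = 25/54.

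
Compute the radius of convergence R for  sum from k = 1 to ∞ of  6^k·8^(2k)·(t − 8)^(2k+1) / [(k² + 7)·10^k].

Ratio test: |a_{k+1}/a_k| = [(k² + 7)/((k+1)² + 7)] · 6·64/10 → 192/5 as k → ∞.
Writing y = (t − 8)², the series in y has radius 5/192, so |t − 8| < √(5/192) and R = √15/24.

R = √15/24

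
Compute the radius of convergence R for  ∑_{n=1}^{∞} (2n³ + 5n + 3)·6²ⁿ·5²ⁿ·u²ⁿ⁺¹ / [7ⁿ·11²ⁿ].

R = 11√7/30

Ratio test: |a_{n+1}/a_n| = [(2(n+1)³ + 5(n+1) + 3)/(2n³ + 5n + 3)] · 36·25/(7·121) → 900/847 as n → ∞.
Writing y = u², the series in y has radius 847/900, so |u| < √(847/900) and R = 11√7/30.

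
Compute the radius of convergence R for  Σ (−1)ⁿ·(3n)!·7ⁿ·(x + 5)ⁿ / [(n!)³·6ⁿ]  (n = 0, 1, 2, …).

The ratio of consecutive coefficients is (3n+1)·(3n+2)·(3n+3)/(n+1)³ · 7/6 → 63/2.
Hence the series converges for |x + 5| < 1/(63/2) = 2/63, so the radius of convergence is 2/63.

R = 2/63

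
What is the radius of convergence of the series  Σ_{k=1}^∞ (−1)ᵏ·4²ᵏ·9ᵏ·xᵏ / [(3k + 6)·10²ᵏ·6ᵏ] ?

By the ratio test, |a_{k+1}/a_k| = [(3k + 6)/(3(k+1) + 6)] · 16·9/(100·6) → 6/25.
Hence the series converges for |x| < 1/(6/25) = 25/6, so the radius of convergence is 25/6.

R = 25/6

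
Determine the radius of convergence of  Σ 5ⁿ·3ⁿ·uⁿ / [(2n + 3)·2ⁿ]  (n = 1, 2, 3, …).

R = 2/15

Ratio test: |a_{n+1}/a_n| = [(2n + 3)/(2(n+1) + 3)] · 5·3/2 → 15/2 as n → ∞.
Convergence for |u| · 15/2 < 1, i.e. |u| < 2/15. So R = 2/15.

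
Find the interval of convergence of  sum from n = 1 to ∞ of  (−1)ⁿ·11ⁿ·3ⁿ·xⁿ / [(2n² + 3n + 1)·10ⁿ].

By the ratio test, |a_{n+1}/a_n| = [(2n² + 3n + 1)/(2(n+1)² + 3(n+1) + 1)] · 11·3/10 → 33/10.
Hence the series converges for |x| < 1/(33/10) = 10/33, so the radius of convergence is 10/33.
Endpoint x = 10/33: the terms are on the order of 1/n², so the series converges absolutely by comparison with the p-series (p = 2 > 1).
Check x = -10/33: the terms are on the order of 1/n², so the series converges absolutely by comparison with the p-series (p = 2 > 1).

[-10/33, 10/33]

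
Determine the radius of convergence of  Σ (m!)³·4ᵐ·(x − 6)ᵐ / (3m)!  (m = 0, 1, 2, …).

Apply the ratio test: |a_{m+1}| / |a_m| = (m+1)³/[(3m+1)·(3m+2)·(3m+3)] · 4, which tends to 4/27 as m → ∞.
Convergence for |x − 6| · 4/27 < 1, i.e. |x − 6| < 27/4. So R = 27/4.

R = 27/4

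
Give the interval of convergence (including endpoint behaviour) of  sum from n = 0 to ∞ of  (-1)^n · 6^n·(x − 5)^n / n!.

(−∞, ∞)

Apply the ratio test: |a_{n+1}| / |a_n| = 6 · 1/(n+1), which tends to 0 as n → ∞.
The ratio tends to 0 regardless of x, hence R = ∞.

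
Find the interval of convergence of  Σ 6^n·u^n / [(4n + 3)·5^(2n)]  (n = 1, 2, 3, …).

Ratio test: |a_{n+1}/a_n| = [(4n + 3)/(4(n+1) + 3)] · 6/25 → 6/25 as n → ∞.
Thus R = 1/(6/25) = 25/6.
When u = 25/6, comparison with the harmonic series Σ 1/n shows the series diverges.
At u = -25/6: convergence follows from the alternating series test (terms decrease monotonically to 0).

[-25/6, 25/6)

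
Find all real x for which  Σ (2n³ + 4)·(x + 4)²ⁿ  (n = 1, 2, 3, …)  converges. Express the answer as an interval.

Apply the ratio test: |a_{n+1}| / |a_n| = (2(n+1)³ + 4)/(2n³ + 4), which tends to 1 as n → ∞.
Since the exponent of (x + 4) increases by 2 each term, convergence requires |x + 4|² < 1, hence R = 1.
Endpoint x = -3: the terms have absolute value of order n³, which does not tend to 0, so the series diverges by the divergence test.
When x = -5, the terms do not tend to 0, so the series diverges.

(-5, -3)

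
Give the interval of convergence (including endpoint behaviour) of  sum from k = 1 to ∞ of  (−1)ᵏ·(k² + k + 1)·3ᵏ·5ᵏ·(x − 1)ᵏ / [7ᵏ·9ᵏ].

The ratio of consecutive coefficients is [((k+1)² + (k+1) + 1)/(k² + k + 1)] · 3·5/(7·9) → 5/21.
Thus R = 1/(5/21) = 21/5.
At x = 26/5: the terms have absolute value of order k², which does not tend to 0, so the series diverges by the divergence test.
When x = -16/5, the terms do not tend to 0, so the series diverges.

(-16/5, 26/5)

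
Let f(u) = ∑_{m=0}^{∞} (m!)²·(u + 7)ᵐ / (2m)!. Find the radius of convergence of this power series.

R = 4

Apply the ratio test: |a_{m+1}| / |a_m| = (m+1)²/[(2m+1)·(2m+2)], which tends to 1/4 as m → ∞.
The series converges when 1/4 · |u + 7| < 1, giving R = 4.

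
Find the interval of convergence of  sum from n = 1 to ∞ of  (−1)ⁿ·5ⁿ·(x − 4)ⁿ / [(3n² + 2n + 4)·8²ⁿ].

Ratio test: |a_{n+1}/a_n| = [(3n² + 2n + 4)/(3(n+1)² + 2(n+1) + 4)] · 5/64 → 5/64 as n → ∞.
Hence the series converges for |x − 4| < 1/(5/64) = 64/5, so the radius of convergence is 64/5.
At x = 84/5: absolute convergence follows by limit comparison with Σ 1/n².
At x = -44/5: the series is dominated by a constant times Σ 1/n², which converges (p = 2 > 1).

[-44/5, 84/5]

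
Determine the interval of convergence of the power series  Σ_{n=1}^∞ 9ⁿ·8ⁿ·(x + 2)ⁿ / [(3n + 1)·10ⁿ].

Ratio test: |a_{n+1}/a_n| = [(3n + 1)/(3(n+1) + 1)] · 9·8/10 → 36/5 as n → ∞.
Hence the series converges for |x + 2| < 1/(36/5) = 5/36, so the radius of convergence is 5/36.
Endpoint x = -67/36: the terms are asymptotic to a nonzero constant times 1/n, so the series diverges by limit comparison with Σ 1/n.
When x = -77/36, convergence follows from the alternating series test (terms decrease monotonically to 0).

[-77/36, -67/36)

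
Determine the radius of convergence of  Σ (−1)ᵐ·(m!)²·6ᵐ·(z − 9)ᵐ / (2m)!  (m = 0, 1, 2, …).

R = 2/3

By the ratio test, |a_{m+1}/a_m| = (m+1)²/[(2m+1)·(2m+2)] · 6 → 3/2.
Thus R = 1/(3/2) = 2/3.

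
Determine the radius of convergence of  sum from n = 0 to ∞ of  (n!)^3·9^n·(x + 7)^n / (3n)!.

By the ratio test, |a_{n+1}/a_n| = (n+1)³/[(3n+1)·(3n+2)·(3n+3)] · 9 → 1/3.
The series converges when 1/3 · |x + 7| < 1, giving R = 3.

R = 3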